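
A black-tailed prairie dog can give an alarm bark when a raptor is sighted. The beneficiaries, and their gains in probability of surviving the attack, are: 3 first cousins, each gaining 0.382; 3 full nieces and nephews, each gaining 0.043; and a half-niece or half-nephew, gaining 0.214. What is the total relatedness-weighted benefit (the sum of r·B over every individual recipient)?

0.20225

r to a first cousin = 1/8 (first cousins share one grandparent pair — two paths of length 4: r = 2·(1/2)^4 = 1/8).
r to a full niece or nephew = 0.25 (full aunt/uncle↔niece/nephew: two paths of length 3 through the shared grandparent pair: r = 2·(1/2)^3 = 1/4).
r to a half-niece or half-nephew = 0.125 (half-aunt/uncle↔niece/nephew: one path of length 3: r = (1/2)^3 = 1/8).
Summing one r·B term per recipient: 3·0.125·0.382 + 3·0.25·0.043 + 1·0.125·0.214 = 0.20225.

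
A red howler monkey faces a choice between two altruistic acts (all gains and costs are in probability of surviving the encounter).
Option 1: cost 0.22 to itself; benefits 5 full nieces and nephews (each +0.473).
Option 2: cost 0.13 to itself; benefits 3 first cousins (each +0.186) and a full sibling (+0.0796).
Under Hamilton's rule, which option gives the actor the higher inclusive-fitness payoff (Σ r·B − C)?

Option 1

Option 1: r to a full niece or nephew = 0.25.
Option 1: Σ r·B − C = (5·0.25·0.473) − 0.22 = 0.37125.
Option 2: r to a first cousin = 0.125.
Option 2: r to a full sibling = 0.5.
Option 2: Σ r·B − C = (3·0.125·0.186 + 1·0.5·0.0796) − 0.13 = -0.02045.
Option 1 has the higher net inclusive-fitness payoff.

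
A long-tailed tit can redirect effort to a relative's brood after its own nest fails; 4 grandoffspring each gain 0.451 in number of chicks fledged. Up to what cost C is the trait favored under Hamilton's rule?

0.451

r to a grandoffspring = 0.25 (two parent–offspring links: r = (1/2)^2 = 1/4).
Hamilton's rule: n·r·B > C, so the trait is favored while C < n·r·B = 4·0.25·0.451 = 0.451.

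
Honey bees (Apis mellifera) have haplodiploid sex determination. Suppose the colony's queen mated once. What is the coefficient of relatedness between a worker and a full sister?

Haplodiploid full sisters inherit their father's entire haploid genome identically (contributing 1/2) and on average half of their mother's contribution (1/2 · 1/2 = 1/4); r = 1/2 + 1/4 = 3/4.

0.75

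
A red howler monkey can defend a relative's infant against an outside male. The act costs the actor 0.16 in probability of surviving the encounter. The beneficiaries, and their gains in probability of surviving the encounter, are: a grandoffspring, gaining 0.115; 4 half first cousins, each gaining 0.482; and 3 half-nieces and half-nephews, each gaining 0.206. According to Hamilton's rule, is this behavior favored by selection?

Hamilton's rule: the trait is favored when the sum of r·B over every recipient exceeds the actor's cost C.
r to a grandoffspring = 1/4 (two parent–offspring links: r = (1/2)^2 = 1/4).
r to a half first cousin = 1/16 (half first cousins share one grandparent — one path of length 4: r = (1/2)^4 = 1/16).
r to a half-niece or half-nephew = 0.125 (half-aunt/uncle↔niece/nephew: one path of length 3: r = (1/2)^3 = 1/8).
Summing one r·B term per recipient: 1·0.25·0.115 + 4·0.0625·0.482 + 3·0.125·0.206 = 0.2265.
0.2265 > 0.16: the indirect benefit exceeds the cost.

Yes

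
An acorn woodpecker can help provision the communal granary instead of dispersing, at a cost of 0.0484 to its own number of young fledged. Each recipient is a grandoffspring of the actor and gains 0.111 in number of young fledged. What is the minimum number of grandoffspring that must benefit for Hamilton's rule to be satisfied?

r to a grandoffspring = 1/4 (two parent–offspring links: r = (1/2)^2 = 1/4).
Hamilton's rule: n·r·B > C  ⇒  n > C/(r·B) = 0.0484/(0.25·0.111) = 1.744.
The smallest integer exceeding 1.744 is 2.

2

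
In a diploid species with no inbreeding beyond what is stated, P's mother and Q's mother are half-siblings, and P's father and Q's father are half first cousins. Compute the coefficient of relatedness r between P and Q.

0.078125

Wright's path rule: contributions from independent ancestry routes add.
P and Q are related in two ways: half first cousins through their mothers (r = 1/16) and half second cousins through their fathers (r = 1/64).
r = 1/16 + 1/64 = 0.078125.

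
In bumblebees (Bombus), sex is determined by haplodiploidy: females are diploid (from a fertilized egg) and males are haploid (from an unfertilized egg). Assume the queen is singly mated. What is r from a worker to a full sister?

0.75

Haplodiploid full sisters inherit their father's entire haploid genome identically (contributing 1/2) and on average half of their mother's contribution (1/2 · 1/2 = 1/4); r = 1/2 + 1/4 = 3/4.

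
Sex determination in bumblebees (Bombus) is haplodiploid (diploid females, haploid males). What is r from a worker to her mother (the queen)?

One meiotic link between diploid queen and diploid daughter: r = 1/2.

0.5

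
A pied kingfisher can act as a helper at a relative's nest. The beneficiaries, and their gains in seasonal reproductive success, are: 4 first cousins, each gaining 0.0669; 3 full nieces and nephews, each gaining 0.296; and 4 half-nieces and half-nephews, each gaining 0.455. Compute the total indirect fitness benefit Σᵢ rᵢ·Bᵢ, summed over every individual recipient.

0.48295

r to a first cousin = 0.125 (first cousins share one grandparent pair — two paths of length 4: r = 2·(1/2)^4 = 1/8).
r to a full niece or nephew = 1/4 (full aunt/uncle↔niece/nephew: two paths of length 3 through the shared grandparent pair: r = 2·(1/2)^3 = 1/4).
r to a half-niece or half-nephew = 1/8 (half-aunt/uncle↔niece/nephew: one path of length 3: r = (1/2)^3 = 1/8).
Summing one r·B term per recipient: 4·0.125·0.0669 + 3·0.25·0.296 + 4·0.125·0.455 = 0.48295.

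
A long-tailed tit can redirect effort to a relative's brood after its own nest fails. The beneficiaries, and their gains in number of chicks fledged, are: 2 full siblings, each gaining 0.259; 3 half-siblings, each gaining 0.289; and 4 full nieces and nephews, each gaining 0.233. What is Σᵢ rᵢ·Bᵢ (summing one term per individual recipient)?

0.70875

r to a full sibling = 1/2 (full sibs share both parents — two paths of length 2: r = 2·(1/2)^2 = 1/2).
r to a half-sibling = 1/4 (half-sibs share one parent — one path of length 2: r = (1/2)^2 = 1/4).
r to a full niece or nephew = 1/4 (full aunt/uncle↔niece/nephew: two paths of length 3 through the shared grandparent pair: r = 2·(1/2)^3 = 1/4).
Summing one r·B term per recipient: 2·0.5·0.259 + 3·0.25·0.289 + 4·0.25·0.233 = 0.70875.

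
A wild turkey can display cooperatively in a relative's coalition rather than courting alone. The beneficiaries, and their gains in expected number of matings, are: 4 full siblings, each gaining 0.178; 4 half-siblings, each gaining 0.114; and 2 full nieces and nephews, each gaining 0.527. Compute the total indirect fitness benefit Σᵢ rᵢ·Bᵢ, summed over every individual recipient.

0.7335

r to a full sibling = 0.5 (full sibs share both parents — two paths of length 2: r = 2·(1/2)^2 = 1/2).
r to a half-sibling = 1/4 (half-sibs share one parent — one path of length 2: r = (1/2)^2 = 1/4).
r to a full niece or nephew = 0.25 (full aunt/uncle↔niece/nephew: two paths of length 3 through the shared grandparent pair: r = 2·(1/2)^3 = 1/4).
Summing one r·B term per recipient: 4·0.5·0.178 + 4·0.25·0.114 + 2·0.25·0.527 = 0.7335.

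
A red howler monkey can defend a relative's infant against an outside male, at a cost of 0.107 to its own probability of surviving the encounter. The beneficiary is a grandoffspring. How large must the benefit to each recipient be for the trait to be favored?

r to a grandoffspring = 0.25 (two parent–offspring links: r = (1/2)^2 = 1/4).
Hamilton's rule with n recipients of equal r: n·r·B > C, so B > C/(n·r) = 0.107/(1·0.25) = 0.428.

0.428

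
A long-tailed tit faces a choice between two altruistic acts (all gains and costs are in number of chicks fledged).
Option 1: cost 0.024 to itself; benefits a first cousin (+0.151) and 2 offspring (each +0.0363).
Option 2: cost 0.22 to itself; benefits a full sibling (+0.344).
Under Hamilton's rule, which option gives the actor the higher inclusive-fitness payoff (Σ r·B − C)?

Option 1

Option 1: r to a first cousin = 0.125.
Option 1: r to an offspring = 0.5.
Option 1: Σ r·B − C = (1·0.125·0.151 + 2·0.5·0.0363) − 0.024 = 0.031175.
Option 2: r to a full sibling = 0.5.
Option 2: Σ r·B − C = (1·0.5·0.344) − 0.22 = -0.048.
Option 1 has the higher net inclusive-fitness payoff.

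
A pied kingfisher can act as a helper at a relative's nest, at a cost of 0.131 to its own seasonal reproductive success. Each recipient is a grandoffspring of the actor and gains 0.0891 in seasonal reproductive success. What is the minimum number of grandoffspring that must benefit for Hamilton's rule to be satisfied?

6

r to a grandoffspring = 1/4 (two parent–offspring links: r = (1/2)^2 = 1/4).
Hamilton's rule: n·r·B > C  ⇒  n > C/(r·B) = 0.131/(0.25·0.0891) = 5.881.
The smallest integer exceeding 5.881 is 6.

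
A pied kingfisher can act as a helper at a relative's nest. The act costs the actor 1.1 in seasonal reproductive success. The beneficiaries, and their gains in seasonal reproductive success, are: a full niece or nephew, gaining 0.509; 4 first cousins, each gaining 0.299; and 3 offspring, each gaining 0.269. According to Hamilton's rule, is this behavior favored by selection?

Hamilton's rule: the trait is favored when the sum of r·B over every recipient exceeds the actor's cost C.
r to a full niece or nephew = 0.25 (full aunt/uncle↔niece/nephew: two paths of length 3 through the shared grandparent pair: r = 2·(1/2)^3 = 1/4).
r to a first cousin = 0.125 (first cousins share one grandparent pair — two paths of length 4: r = 2·(1/2)^4 = 1/8).
r to an offspring = 0.5 (one parent–offspring link: r = (1/2)^1 = 1/2).
Summing one r·B term per recipient: 1·0.25·0.509 + 4·0.125·0.299 + 3·0.5·0.269 = 0.68025.
0.68025 < 1.1: the indirect benefit is less than the cost.

No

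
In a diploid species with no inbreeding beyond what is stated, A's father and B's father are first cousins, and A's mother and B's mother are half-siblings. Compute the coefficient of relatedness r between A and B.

0.09375

Wright's path rule: contributions from independent ancestry routes add.
A and B are related in two ways: second cousins through their fathers (r = 1/32) and half first cousins through their mothers (r = 1/16).
r = 1/32 + 1/16 = 3/32 = 0.09375.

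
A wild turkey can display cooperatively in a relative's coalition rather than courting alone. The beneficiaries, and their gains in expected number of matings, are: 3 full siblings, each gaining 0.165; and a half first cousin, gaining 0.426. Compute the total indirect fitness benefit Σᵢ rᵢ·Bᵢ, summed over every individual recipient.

0.274125

r to a full sibling = 1/2 (full sibs share both parents — two paths of length 2: r = 2·(1/2)^2 = 1/2).
r to a half first cousin = 1/16 (half first cousins share one grandparent — one path of length 4: r = (1/2)^4 = 1/16).
Summing one r·B term per recipient: 3·0.5·0.165 + 1·0.0625·0.426 = 0.274125.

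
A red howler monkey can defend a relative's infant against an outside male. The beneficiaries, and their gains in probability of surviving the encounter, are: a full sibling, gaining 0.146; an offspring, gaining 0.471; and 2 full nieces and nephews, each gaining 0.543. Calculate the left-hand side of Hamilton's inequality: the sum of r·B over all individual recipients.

0.58

r to a full sibling = 1/2 (full sibs share both parents — two paths of length 2: r = 2·(1/2)^2 = 1/2).
r to an offspring = 0.5 (one parent–offspring link: r = (1/2)^1 = 1/2).
r to a full niece or nephew = 1/4 (full aunt/uncle↔niece/nephew: two paths of length 3 through the shared grandparent pair: r = 2·(1/2)^3 = 1/4).
Summing one r·B term per recipient: 1·0.5·0.146 + 1·0.5·0.471 + 2·0.25·0.543 = 0.58.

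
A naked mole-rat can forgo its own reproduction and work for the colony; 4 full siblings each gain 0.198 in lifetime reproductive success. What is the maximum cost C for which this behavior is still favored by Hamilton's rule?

r to a full sibling = 0.5 (full sibs share both parents — two paths of length 2: r = 2·(1/2)^2 = 1/2).
Hamilton's rule: n·r·B > C, so the trait is favored while C < n·r·B = 4·0.5·0.198 = 0.396.

0.396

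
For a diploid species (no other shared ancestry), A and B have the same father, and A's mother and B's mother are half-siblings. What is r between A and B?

0.3125

Relatedness sums over independent paths through distinct common ancestors.
A and B are related in two ways: half-sibs through their shared father (r = 1/4) and half first cousins through their mothers (r = 1/16).
r = 1/4 + 1/16 = 5/16 = 0.3125.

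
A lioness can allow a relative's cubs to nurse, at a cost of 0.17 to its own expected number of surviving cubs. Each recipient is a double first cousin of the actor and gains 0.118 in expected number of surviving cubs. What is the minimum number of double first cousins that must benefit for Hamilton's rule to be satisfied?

r to a double first cousin = 0.25 (double first cousins share both grandparent pairs — four paths of length 4: r = 4·(1/2)^4 = 1/4).
Hamilton's rule: n·r·B > C  ⇒  n > C/(r·B) = 0.17/(0.25·0.118) = 5.763.
The smallest integer exceeding 5.763 is 6.

6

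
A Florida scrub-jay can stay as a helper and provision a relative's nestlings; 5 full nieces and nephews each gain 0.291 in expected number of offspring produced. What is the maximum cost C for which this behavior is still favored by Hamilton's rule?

0.36375

r to a full niece or nephew = 0.25 (full aunt/uncle↔niece/nephew: two paths of length 3 through the shared grandparent pair: r = 2·(1/2)^3 = 1/4).
Hamilton's rule: n·r·B > C, so the trait is favored while C < n·r·B = 5·0.25·0.291 = 0.36375.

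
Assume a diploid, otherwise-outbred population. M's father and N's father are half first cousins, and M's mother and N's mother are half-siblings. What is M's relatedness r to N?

Relatedness sums over independent paths through distinct common ancestors.
M and N are related in two ways: half second cousins through their fathers (r = 1/64) and half first cousins through their mothers (r = 1/16).
r = 1/64 + 1/16 = 5/64 = 0.078125.

0.078125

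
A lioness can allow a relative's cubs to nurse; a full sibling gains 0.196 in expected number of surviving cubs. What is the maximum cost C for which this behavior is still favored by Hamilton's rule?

r to a full sibling = 1/2 (full sibs share both parents — two paths of length 2: r = 2·(1/2)^2 = 1/2).
Hamilton's rule: n·r·B > C, so the trait is favored while C < n·r·B = 1·0.5·0.196 = 0.098.

0.098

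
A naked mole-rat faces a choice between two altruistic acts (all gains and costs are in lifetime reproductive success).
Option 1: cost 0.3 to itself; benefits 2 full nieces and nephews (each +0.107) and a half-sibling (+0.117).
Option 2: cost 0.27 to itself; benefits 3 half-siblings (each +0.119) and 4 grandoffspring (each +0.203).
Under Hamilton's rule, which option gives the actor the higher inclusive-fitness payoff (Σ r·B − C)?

Option 1: r to a full niece or nephew = 0.25.
Option 1: r to a half-sibling = 0.25.
Option 1: Σ r·B − C = (2·0.25·0.107 + 1·0.25·0.117) − 0.3 = -0.21725.
Option 2: r to a half-sibling = 0.25.
Option 2: r to a grandoffspring = 0.25.
Option 2: Σ r·B − C = (3·0.25·0.119 + 4·0.25·0.203) − 0.27 = 0.02225.
Option 2 has the higher net inclusive-fitness payoff.

Option 2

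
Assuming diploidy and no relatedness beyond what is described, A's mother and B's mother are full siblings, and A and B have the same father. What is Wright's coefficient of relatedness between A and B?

0.375

Relatedness sums over independent paths through distinct common ancestors.
A and B are related in two ways: first cousins through their mothers (r = 1/8) and half-sibs through their shared father (r = 1/4).
r = 1/8 + 1/4 = 3/8 = 0.375.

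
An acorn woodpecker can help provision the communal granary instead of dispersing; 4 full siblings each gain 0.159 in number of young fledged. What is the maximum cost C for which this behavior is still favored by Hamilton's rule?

0.318

r to a full sibling = 1/2 (full sibs share both parents — two paths of length 2: r = 2·(1/2)^2 = 1/2).
Hamilton's rule: n·r·B > C, so the trait is favored while C < n·r·B = 4·0.5·0.159 = 0.318.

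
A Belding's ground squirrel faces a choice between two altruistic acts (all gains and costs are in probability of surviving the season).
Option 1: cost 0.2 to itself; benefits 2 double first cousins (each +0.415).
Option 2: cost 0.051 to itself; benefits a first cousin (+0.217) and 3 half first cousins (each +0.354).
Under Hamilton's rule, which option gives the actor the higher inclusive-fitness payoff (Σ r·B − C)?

Option 2

Option 1: r to a double first cousin = 0.25.
Option 1: Σ r·B − C = (2·0.25·0.415) − 0.2 = 0.0075.
Option 2: r to a first cousin = 0.125.
Option 2: r to a half first cousin = 0.0625.
Option 2: Σ r·B − C = (1·0.125·0.217 + 3·0.0625·0.354) − 0.051 = 0.0425.
Option 2 has the higher net inclusive-fitness payoff.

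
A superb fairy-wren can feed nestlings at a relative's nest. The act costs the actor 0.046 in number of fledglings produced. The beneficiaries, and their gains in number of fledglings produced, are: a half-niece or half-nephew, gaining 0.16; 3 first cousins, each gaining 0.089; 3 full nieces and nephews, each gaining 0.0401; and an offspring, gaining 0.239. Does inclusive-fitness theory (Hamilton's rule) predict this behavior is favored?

Hamilton's rule: the trait is favored when the sum of r·B over every recipient exceeds the actor's cost C.
r to a half-niece or half-nephew = 0.125 (half-aunt/uncle↔niece/nephew: one path of length 3: r = (1/2)^3 = 1/8).
r to a first cousin = 0.125 (first cousins share one grandparent pair — two paths of length 4: r = 2·(1/2)^4 = 1/8).
r to a full niece or nephew = 1/4 (full aunt/uncle↔niece/nephew: two paths of length 3 through the shared grandparent pair: r = 2·(1/2)^3 = 1/4).
r to an offspring = 1/2 (one parent–offspring link: r = (1/2)^1 = 1/2).
Summing one r·B term per recipient: 1·0.125·0.16 + 3·0.125·0.089 + 3·0.25·0.0401 + 1·0.5·0.239 = 0.20295.
0.20295 > 0.046: the indirect benefit exceeds the cost.

Yes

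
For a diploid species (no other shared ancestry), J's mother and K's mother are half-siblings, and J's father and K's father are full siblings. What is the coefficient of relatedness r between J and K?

With two independent routes of shared ancestry, r is the sum of the two contributions.
J and K are related in two ways: half first cousins through their mothers (r = 1/16) and first cousins through their fathers (r = 1/8).
r = 1/16 + 1/8 = 0.1875.

0.1875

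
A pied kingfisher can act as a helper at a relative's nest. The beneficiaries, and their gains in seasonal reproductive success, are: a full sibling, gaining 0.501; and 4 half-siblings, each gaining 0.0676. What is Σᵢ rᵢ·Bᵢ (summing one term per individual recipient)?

0.3181

r to a full sibling = 0.5 (full sibs share both parents — two paths of length 2: r = 2·(1/2)^2 = 1/2).
r to a half-sibling = 1/4 (half-sibs share one parent — one path of length 2: r = (1/2)^2 = 1/4).
Summing one r·B term per recipient: 1·0.5·0.501 + 4·0.25·0.0676 = 0.3181.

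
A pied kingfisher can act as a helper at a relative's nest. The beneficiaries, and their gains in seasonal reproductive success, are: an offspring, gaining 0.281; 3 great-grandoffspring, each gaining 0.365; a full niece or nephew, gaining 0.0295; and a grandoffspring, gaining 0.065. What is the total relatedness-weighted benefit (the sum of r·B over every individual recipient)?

r to an offspring = 0.5 (one parent–offspring link: r = (1/2)^1 = 1/2).
r to a great-grandoffspring = 0.125 (three parent–offspring links: r = (1/2)^3 = 1/8).
r to a full niece or nephew = 0.25 (full aunt/uncle↔niece/nephew: two paths of length 3 through the shared grandparent pair: r = 2·(1/2)^3 = 1/4).
r to a grandoffspring = 1/4 (two parent–offspring links: r = (1/2)^2 = 1/4).
Summing one r·B term per recipient: 1·0.5·0.281 + 3·0.125·0.365 + 1·0.25·0.0295 + 1·0.25·0.065 = 0.301.

0.301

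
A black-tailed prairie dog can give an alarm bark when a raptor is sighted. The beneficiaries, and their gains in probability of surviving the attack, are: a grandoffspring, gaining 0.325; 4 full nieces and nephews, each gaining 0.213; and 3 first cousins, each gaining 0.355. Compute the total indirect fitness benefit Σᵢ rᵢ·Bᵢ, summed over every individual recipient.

r to a grandoffspring = 1/4 (two parent–offspring links: r = (1/2)^2 = 1/4).
r to a full niece or nephew = 0.25 (full aunt/uncle↔niece/nephew: two paths of length 3 through the shared grandparent pair: r = 2·(1/2)^3 = 1/4).
r to a first cousin = 0.125 (first cousins share one grandparent pair — two paths of length 4: r = 2·(1/2)^4 = 1/8).
Summing one r·B term per recipient: 1·0.25·0.325 + 4·0.25·0.213 + 3·0.125·0.355 = 0.427375.

0.427375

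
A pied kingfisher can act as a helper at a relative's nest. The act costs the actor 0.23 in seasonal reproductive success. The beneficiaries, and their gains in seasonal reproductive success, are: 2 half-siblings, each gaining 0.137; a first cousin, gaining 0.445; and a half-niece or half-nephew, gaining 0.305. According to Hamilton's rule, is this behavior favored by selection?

No

Hamilton's rule: the trait is favored when the sum of r·B over every recipient exceeds the actor's cost C.
r to a half-sibling = 0.25 (half-sibs share one parent — one path of length 2: r = (1/2)^2 = 1/4).
r to a first cousin = 0.125 (first cousins share one grandparent pair — two paths of length 4: r = 2·(1/2)^4 = 1/8).
r to a half-niece or half-nephew = 1/8 (half-aunt/uncle↔niece/nephew: one path of length 3: r = (1/2)^3 = 1/8).
Summing one r·B term per recipient: 2·0.25·0.137 + 1·0.125·0.445 + 1·0.125·0.305 = 0.16225.
0.16225 < 0.23: the indirect benefit is less than the cost.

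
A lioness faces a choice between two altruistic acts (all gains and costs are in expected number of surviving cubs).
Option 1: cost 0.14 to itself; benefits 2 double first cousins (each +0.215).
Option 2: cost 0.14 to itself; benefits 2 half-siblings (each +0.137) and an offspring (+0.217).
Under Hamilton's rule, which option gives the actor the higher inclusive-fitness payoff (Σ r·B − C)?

Option 2

Option 1: r to a double first cousin = 0.25.
Option 1: Σ r·B − C = (2·0.25·0.215) − 0.14 = -0.0325.
Option 2: r to a half-sibling = 0.25.
Option 2: r to an offspring = 0.5.
Option 2: Σ r·B − C = (2·0.25·0.137 + 1·0.5·0.217) − 0.14 = 0.037.
Option 2 has the higher net inclusive-fitness payoff.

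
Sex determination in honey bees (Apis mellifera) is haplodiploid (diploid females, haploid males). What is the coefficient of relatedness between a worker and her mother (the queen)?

0.5

One meiotic link between diploid queen and diploid daughter: r = 1/2.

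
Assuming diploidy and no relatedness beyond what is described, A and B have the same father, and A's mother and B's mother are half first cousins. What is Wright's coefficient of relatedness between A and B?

0.265625

Relatedness sums over independent paths through distinct common ancestors.
A and B are related in two ways: half-sibs through their shared father (r = 1/4) and half second cousins through their mothers (r = 1/64).
r = 1/4 + 1/64 = 17/64 = 0.265625.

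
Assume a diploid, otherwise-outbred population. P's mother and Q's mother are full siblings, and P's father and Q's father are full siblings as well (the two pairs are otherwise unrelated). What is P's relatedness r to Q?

0.25

Wright's path rule: contributions from independent ancestry routes add.
P and Q are related in two ways: first cousins through their mothers (r = 1/8) and first cousins through their fathers (r = 1/8) — i.e. double first cousins.
r = 1/8 + 1/8 = 0.25.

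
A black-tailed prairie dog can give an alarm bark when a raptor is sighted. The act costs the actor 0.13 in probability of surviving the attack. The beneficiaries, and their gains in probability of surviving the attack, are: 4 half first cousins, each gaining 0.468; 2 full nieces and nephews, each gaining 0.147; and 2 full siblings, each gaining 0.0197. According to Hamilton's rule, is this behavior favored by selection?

Yes

Hamilton's rule: the trait is favored when the sum of r·B over every recipient exceeds the actor's cost C.
r to a half first cousin = 1/16 (half first cousins share one grandparent — one path of length 4: r = (1/2)^4 = 1/16).
r to a full niece or nephew = 1/4 (full aunt/uncle↔niece/nephew: two paths of length 3 through the shared grandparent pair: r = 2·(1/2)^3 = 1/4).
r to a full sibling = 0.5 (full sibs share both parents — two paths of length 2: r = 2·(1/2)^2 = 1/2).
Summing one r·B term per recipient: 4·0.0625·0.468 + 2·0.25·0.147 + 2·0.5·0.0197 = 0.2102.
0.2102 > 0.13: the indirect benefit exceeds the cost.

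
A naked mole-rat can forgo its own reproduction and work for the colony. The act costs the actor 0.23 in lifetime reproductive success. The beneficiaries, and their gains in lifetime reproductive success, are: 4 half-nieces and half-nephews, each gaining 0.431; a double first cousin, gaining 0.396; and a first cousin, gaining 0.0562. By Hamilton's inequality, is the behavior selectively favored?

Hamilton's rule: the trait is favored when the sum of r·B over every recipient exceeds the actor's cost C.
r to a half-niece or half-nephew = 1/8 (half-aunt/uncle↔niece/nephew: one path of length 3: r = (1/2)^3 = 1/8).
r to a double first cousin = 0.25 (double first cousins share both grandparent pairs — four paths of length 4: r = 4·(1/2)^4 = 1/4).
r to a first cousin = 1/8 (first cousins share one grandparent pair — two paths of length 4: r = 2·(1/2)^4 = 1/8).
Summing one r·B term per recipient: 4·0.125·0.431 + 1·0.25·0.396 + 1·0.125·0.0562 = 0.321525.
0.321525 > 0.23: the indirect benefit exceeds the cost.

Yes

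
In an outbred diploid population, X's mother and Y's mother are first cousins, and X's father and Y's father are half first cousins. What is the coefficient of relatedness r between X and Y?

Relatedness sums over independent paths through distinct common ancestors.
X and Y are related in two ways: second cousins through their mothers (r = 1/32) and half second cousins through their fathers (r = 1/64).
r = 1/32 + 1/64 = 0.046875.

0.046875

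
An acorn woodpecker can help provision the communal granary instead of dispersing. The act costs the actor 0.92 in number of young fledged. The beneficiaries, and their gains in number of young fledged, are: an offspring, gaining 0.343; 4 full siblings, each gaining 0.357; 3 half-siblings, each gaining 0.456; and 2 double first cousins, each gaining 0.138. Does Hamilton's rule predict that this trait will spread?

Hamilton's rule: the trait is favored when the sum of r·B over every recipient exceeds the actor's cost C.
r to an offspring = 0.5 (one parent–offspring link: r = (1/2)^1 = 1/2).
r to a full sibling = 0.5 (full sibs share both parents — two paths of length 2: r = 2·(1/2)^2 = 1/2).
r to a half-sibling = 1/4 (half-sibs share one parent — one path of length 2: r = (1/2)^2 = 1/4).
r to a double first cousin = 0.25 (double first cousins share both grandparent pairs — four paths of length 4: r = 4·(1/2)^4 = 1/4).
Summing one r·B term per recipient: 1·0.5·0.343 + 4·0.5·0.357 + 3·0.25·0.456 + 2·0.25·0.138 = 1.2965.
1.2965 > 0.92: the indirect benefit exceeds the cost.

Yes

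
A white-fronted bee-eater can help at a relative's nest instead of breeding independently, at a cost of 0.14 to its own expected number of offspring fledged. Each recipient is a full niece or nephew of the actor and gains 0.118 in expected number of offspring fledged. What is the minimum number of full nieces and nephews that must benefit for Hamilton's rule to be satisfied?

5

r to a full niece or nephew = 0.25 (full aunt/uncle↔niece/nephew: two paths of length 3 through the shared grandparent pair: r = 2·(1/2)^3 = 1/4).
Hamilton's rule: n·r·B > C  ⇒  n > C/(r·B) = 0.14/(0.25·0.118) = 4.746.
The smallest integer exceeding 4.746 is 5.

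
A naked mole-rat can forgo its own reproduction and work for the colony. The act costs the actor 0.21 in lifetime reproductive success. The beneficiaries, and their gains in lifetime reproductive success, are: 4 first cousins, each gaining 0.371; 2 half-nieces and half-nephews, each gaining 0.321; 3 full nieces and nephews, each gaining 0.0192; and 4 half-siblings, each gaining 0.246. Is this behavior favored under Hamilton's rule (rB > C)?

Hamilton's rule: the trait is favored when the sum of r·B over every recipient exceeds the actor's cost C.
r to a first cousin = 1/8 (first cousins share one grandparent pair — two paths of length 4: r = 2·(1/2)^4 = 1/8).
r to a half-niece or half-nephew = 1/8 (half-aunt/uncle↔niece/nephew: one path of length 3: r = (1/2)^3 = 1/8).
r to a full niece or nephew = 1/4 (full aunt/uncle↔niece/nephew: two paths of length 3 through the shared grandparent pair: r = 2·(1/2)^3 = 1/4).
r to a half-sibling = 1/4 (half-sibs share one parent — one path of length 2: r = (1/2)^2 = 1/4).
Summing one r·B term per recipient: 4·0.125·0.371 + 2·0.125·0.321 + 3·0.25·0.0192 + 4·0.25·0.246 = 0.52615.
0.52615 > 0.21: the indirect benefit exceeds the cost.

Yes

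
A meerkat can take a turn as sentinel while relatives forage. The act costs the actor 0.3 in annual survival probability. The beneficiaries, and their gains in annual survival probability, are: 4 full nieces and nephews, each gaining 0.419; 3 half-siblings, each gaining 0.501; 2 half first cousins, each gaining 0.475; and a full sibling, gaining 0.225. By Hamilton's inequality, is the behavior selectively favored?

Hamilton's rule: the trait is favored when the sum of r·B over every recipient exceeds the actor's cost C.
r to a full niece or nephew = 0.25 (full aunt/uncle↔niece/nephew: two paths of length 3 through the shared grandparent pair: r = 2·(1/2)^3 = 1/4).
r to a half-sibling = 0.25 (half-sibs share one parent — one path of length 2: r = (1/2)^2 = 1/4).
r to a half first cousin = 0.0625 (half first cousins share one grandparent — one path of length 4: r = (1/2)^4 = 1/16).
r to a full sibling = 1/2 (full sibs share both parents — two paths of length 2: r = 2·(1/2)^2 = 1/2).
Summing one r·B term per recipient: 4·0.25·0.419 + 3·0.25·0.501 + 2·0.0625·0.475 + 1·0.5·0.225 = 0.966625.
0.966625 > 0.3: the indirect benefit exceeds the cost.

Yes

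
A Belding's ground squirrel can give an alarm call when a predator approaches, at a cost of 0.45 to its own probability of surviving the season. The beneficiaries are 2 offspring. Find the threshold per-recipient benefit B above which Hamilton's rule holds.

0.45

r to an offspring = 1/2 (one parent–offspring link: r = (1/2)^1 = 1/2).
Hamilton's rule with n recipients of equal r: n·r·B > C, so B > C/(n·r) = 0.45/(2·0.5) = 0.45.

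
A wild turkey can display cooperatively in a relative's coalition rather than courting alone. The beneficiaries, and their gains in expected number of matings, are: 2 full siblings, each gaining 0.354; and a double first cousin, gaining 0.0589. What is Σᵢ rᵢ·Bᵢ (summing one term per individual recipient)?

r to a full sibling = 1/2 (full sibs share both parents — two paths of length 2: r = 2·(1/2)^2 = 1/2).
r to a double first cousin = 0.25 (double first cousins share both grandparent pairs — four paths of length 4: r = 4·(1/2)^4 = 1/4).
Summing one r·B term per recipient: 2·0.5·0.354 + 1·0.25·0.0589 = 0.368725.

0.368725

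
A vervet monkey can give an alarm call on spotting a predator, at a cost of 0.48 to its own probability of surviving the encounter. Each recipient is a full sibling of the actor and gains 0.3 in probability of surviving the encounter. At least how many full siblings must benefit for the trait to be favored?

r to a full sibling = 0.5 (full sibs share both parents — two paths of length 2: r = 2·(1/2)^2 = 1/2).
Hamilton's rule: n·r·B > C  ⇒  n > C/(r·B) = 0.48/(0.5·0.3) = 3.2.
The smallest integer exceeding 3.2 is 4.

4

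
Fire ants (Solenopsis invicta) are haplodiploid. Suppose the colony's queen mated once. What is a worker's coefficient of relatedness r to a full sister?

Haplodiploid full sisters inherit their father's entire haploid genome identically (contributing 1/2) and on average half of their mother's contribution (1/2 · 1/2 = 1/4); r = 1/2 + 1/4 = 3/4.

0.75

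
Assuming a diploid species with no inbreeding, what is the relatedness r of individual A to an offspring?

0.5

One parent–offspring link: r = (1/2)^1 = 1/2.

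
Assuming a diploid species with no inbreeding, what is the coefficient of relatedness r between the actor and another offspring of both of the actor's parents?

Each parent–offspring link contributes a factor of 1/2, and independent paths through distinct common ancestors add.
Full sibs share both parents — two paths of length 2: r = 2·(1/2)^2 = 1/2.

0.5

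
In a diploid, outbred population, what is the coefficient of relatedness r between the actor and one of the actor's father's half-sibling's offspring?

Each parent–offspring link contributes a factor of 1/2, and independent paths through distinct common ancestors add.
Half first cousins share one grandparent — one path of length 4: r = (1/2)^4 = 1/16.

0.0625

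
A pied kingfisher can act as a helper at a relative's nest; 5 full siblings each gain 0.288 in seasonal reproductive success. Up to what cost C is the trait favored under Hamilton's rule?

0.72

r to a full sibling = 1/2 (full sibs share both parents — two paths of length 2: r = 2·(1/2)^2 = 1/2).
Hamilton's rule: n·r·B > C, so the trait is favored while C < n·r·B = 5·0.5·0.288 = 0.72.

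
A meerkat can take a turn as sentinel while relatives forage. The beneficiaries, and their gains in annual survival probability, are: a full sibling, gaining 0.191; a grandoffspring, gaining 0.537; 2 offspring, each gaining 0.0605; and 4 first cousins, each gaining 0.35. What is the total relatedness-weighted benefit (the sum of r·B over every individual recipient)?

0.46525

r to a full sibling = 1/2 (full sibs share both parents — two paths of length 2: r = 2·(1/2)^2 = 1/2).
r to a grandoffspring = 0.25 (two parent–offspring links: r = (1/2)^2 = 1/4).
r to an offspring = 1/2 (one parent–offspring link: r = (1/2)^1 = 1/2).
r to a first cousin = 0.125 (first cousins share one grandparent pair — two paths of length 4: r = 2·(1/2)^4 = 1/8).
Summing one r·B term per recipient: 1·0.5·0.191 + 1·0.25·0.537 + 2·0.5·0.0605 + 4·0.125·0.35 = 0.46525.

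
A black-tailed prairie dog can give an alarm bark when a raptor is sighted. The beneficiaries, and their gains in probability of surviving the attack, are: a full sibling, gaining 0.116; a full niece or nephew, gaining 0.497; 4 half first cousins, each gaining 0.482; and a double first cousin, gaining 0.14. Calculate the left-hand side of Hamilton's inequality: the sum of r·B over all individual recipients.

0.33775

r to a full sibling = 1/2 (full sibs share both parents — two paths of length 2: r = 2·(1/2)^2 = 1/2).
r to a full niece or nephew = 1/4 (full aunt/uncle↔niece/nephew: two paths of length 3 through the shared grandparent pair: r = 2·(1/2)^3 = 1/4).
r to a half first cousin = 0.0625 (half first cousins share one grandparent — one path of length 4: r = (1/2)^4 = 1/16).
r to a double first cousin = 0.25 (double first cousins share both grandparent pairs — four paths of length 4: r = 4·(1/2)^4 = 1/4).
Summing one r·B term per recipient: 1·0.5·0.116 + 1·0.25·0.497 + 4·0.0625·0.482 + 1·0.25·0.14 = 0.33775.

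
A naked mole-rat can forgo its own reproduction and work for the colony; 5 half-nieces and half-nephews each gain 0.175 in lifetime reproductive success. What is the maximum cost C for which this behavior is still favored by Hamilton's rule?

r to a half-niece or half-nephew = 1/8 (half-aunt/uncle↔niece/nephew: one path of length 3: r = (1/2)^3 = 1/8).
Hamilton's rule: n·r·B > C, so the trait is favored while C < n·r·B = 5·0.125·0.175 = 0.109375.

0.109375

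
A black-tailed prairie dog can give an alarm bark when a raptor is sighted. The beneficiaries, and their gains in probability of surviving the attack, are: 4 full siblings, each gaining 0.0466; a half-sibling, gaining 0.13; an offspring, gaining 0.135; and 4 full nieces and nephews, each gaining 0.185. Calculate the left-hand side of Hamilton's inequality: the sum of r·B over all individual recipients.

r to a full sibling = 0.5 (full sibs share both parents — two paths of length 2: r = 2·(1/2)^2 = 1/2).
r to a half-sibling = 0.25 (half-sibs share one parent — one path of length 2: r = (1/2)^2 = 1/4).
r to an offspring = 1/2 (one parent–offspring link: r = (1/2)^1 = 1/2).
r to a full niece or nephew = 0.25 (full aunt/uncle↔niece/nephew: two paths of length 3 through the shared grandparent pair: r = 2·(1/2)^3 = 1/4).
Summing one r·B term per recipient: 4·0.5·0.0466 + 1·0.25·0.13 + 1·0.5·0.135 + 4·0.25·0.185 = 0.3782.

0.3782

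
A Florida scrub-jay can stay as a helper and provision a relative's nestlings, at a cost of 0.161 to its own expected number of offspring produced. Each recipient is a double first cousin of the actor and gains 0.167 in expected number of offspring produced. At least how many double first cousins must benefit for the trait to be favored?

r to a double first cousin = 1/4 (double first cousins share both grandparent pairs — four paths of length 4: r = 4·(1/2)^4 = 1/4).
Hamilton's rule: n·r·B > C  ⇒  n > C/(r·B) = 0.161/(0.25·0.167) = 3.856.
The smallest integer exceeding 3.856 is 4.

4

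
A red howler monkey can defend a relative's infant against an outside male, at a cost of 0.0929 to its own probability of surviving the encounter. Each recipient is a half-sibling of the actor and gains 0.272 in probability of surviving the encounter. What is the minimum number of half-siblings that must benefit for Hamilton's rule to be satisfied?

2

r to a half-sibling = 0.25 (half-sibs share one parent — one path of length 2: r = (1/2)^2 = 1/4).
Hamilton's rule: n·r·B > C  ⇒  n > C/(r·B) = 0.0929/(0.25·0.272) = 1.366.
The smallest integer exceeding 1.366 is 2.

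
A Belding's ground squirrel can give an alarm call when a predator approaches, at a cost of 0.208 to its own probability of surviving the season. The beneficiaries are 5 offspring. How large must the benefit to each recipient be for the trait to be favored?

r to an offspring = 1/2 (one parent–offspring link: r = (1/2)^1 = 1/2).
Hamilton's rule with n recipients of equal r: n·r·B > C, so B > C/(n·r) = 0.208/(5·0.5) = 0.0832.

0.0832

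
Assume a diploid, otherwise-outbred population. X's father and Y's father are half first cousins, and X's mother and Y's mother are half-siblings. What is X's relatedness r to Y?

0.078125

With two independent routes of shared ancestry, r is the sum of the two contributions.
X and Y are related in two ways: half second cousins through their fathers (r = 1/64) and half first cousins through their mothers (r = 1/16).
r = 1/64 + 1/16 = 0.078125.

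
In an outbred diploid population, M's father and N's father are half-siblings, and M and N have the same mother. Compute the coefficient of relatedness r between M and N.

0.3125

Independent pedigree routes through distinct common ancestors add.
M and N are related in two ways: half first cousins through their fathers (r = 1/16) and half-sibs through their shared mother (r = 1/4).
r = 1/16 + 1/4 = 5/16 = 0.3125.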